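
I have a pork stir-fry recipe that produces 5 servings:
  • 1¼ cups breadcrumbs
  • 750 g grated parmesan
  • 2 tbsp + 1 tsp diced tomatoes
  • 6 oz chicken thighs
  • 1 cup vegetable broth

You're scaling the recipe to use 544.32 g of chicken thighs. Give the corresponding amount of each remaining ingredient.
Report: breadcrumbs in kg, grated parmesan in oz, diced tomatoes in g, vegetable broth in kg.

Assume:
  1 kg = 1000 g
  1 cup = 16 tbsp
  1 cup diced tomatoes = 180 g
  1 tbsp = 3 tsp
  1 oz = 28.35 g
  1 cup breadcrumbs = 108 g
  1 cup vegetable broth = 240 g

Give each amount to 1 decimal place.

The original recipe has 170.1 g of chicken thighs, so the scaling factor is 544.32 ÷ 170.1 = 16/5 = 3.2.
breadcrumbs: 1.25 cup × 16/5 × 108 g/cup ÷ 1000 g/kg ≈ 0.4 kg
grated parmesan: 750 g × 16/5 ÷ 28.35 g/oz ≈ 84.7 oz
diced tomatoes: (2 tbsp + 1 tsp = 7/3 tbsp) × 16/5 ÷ 16 tbsp/cup × 180 g/cup = 84.0 g
vegetable broth: 1 cup × 16/5 × 240 g/cup ÷ 1000 g/kg ≈ 0.8 kg

breadcrumbs: 0.4 kg; grated parmesan: 84.7 oz; diced tomatoes: 84.0 g; vegetable broth: 0.8 kg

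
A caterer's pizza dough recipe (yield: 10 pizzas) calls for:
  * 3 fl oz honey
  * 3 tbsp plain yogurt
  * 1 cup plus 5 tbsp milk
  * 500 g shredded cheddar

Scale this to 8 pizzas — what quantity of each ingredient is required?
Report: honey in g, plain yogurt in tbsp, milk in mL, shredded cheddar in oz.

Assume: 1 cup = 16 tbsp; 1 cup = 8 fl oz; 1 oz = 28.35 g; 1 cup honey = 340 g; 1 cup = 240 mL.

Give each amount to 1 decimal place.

Scaling factor: 8/10 = 4/5 = 0.8.
honey: 3 fl oz × 4/5 ÷ 8 fl oz/cup × 340 g/cup = 102.0 g
plain yogurt: 3 tbsp × 4/5 = 2.4 tbsp
milk: (1 cup + 5 tbsp = 1.3125 cup) × 4/5 × 240 mL/cup = 252.0 mL
shredded cheddar: 500 g × 4/5 ÷ 28.35 g/oz ≈ 14.1 oz

honey: 102.0 g; plain yogurt: 2.4 tbsp; milk: 252.0 mL; shredded cheddar: 14.1 oz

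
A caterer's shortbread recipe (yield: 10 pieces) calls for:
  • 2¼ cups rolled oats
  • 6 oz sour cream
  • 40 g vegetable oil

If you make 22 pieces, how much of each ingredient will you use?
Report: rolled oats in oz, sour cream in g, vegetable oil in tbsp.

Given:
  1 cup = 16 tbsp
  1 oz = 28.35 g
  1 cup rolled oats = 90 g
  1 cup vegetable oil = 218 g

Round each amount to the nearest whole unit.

Scaling factor: 22/10 = 11/5 = 2.2.
rolled oats: 2.25 cup × 11/5 × 90 g/cup ÷ 28.35 g/oz ≈ 16 oz
sour cream: 6 oz × 11/5 × 28.35 g/oz ≈ 374 g
vegetable oil: 40 g × 11/5 ÷ 218 g/cup × 16 tbsp/cup ≈ 6 tbsp

rolled oats: 16 oz; sour cream: 374 g; vegetable oil: 6 tbsp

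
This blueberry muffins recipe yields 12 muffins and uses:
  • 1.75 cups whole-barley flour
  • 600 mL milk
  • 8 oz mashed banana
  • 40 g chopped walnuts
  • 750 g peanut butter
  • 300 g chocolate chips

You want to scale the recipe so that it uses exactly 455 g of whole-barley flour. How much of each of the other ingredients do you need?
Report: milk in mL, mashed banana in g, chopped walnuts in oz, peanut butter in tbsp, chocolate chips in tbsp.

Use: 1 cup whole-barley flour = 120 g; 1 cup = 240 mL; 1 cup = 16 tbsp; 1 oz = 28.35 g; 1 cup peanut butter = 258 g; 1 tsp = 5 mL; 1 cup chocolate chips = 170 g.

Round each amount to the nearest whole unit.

milk: 1300 mL; mashed banana: 491 g; chopped walnuts: 3 oz; peanut butter: 101 tbsp; chocolate chips: 61 tbsp

The original recipe has 210 g of whole-barley flour, so the scaling factor is 455 ÷ 210 = 13/6.
milk: 600 mL × 13/6 = 1300 mL
mashed banana: 8 oz × 13/6 × 28.35 g/oz ≈ 491 g
chopped walnuts: 40 g × 13/6 ÷ 28.35 g/oz ≈ 3 oz
peanut butter: 750 g × 13/6 ÷ 258 g/cup × 16 tbsp/cup ≈ 101 tbsp
chocolate chips: 300 g × 13/6 ÷ 170 g/cup × 16 tbsp/cup ≈ 61 tbsp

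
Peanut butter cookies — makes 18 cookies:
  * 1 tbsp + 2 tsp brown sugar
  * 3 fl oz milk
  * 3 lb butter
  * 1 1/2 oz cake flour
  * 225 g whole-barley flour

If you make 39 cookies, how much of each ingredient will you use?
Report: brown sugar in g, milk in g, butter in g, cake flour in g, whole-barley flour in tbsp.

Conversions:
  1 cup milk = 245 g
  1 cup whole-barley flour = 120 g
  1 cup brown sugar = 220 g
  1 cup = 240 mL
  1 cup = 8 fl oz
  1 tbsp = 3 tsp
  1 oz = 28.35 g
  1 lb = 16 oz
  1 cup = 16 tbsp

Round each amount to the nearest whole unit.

Scaling factor: 39/18 = 13/6.
brown sugar: (1 tbsp + 2 tsp = 5/3 tbsp) × 13/6 ÷ 16 tbsp/cup × 220 g/cup ≈ 50 g
milk: 3 fl oz × 13/6 ÷ 8 fl oz/cup × 245 g/cup ≈ 199 g
butter: 3 lb × 13/6 × 16 oz/lb × 28.35 g/oz ≈ 2948 g
cake flour: 1.5 oz × 13/6 × 28.35 g/oz ≈ 92 g
whole-barley flour: 225 g × 13/6 ÷ 120 g/cup × 16 tbsp/cup = 65 tbsp

brown sugar: 50 g; milk: 199 g; butter: 2948 g; cake flour: 92 g; whole-barley flour: 65 tbsp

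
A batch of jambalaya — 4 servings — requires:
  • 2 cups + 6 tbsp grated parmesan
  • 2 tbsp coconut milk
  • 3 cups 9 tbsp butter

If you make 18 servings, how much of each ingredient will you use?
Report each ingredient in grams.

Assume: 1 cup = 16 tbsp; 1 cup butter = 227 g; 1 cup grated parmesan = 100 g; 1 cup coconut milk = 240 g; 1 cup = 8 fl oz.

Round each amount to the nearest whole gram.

Scaling factor: 18/4 = 9/2 = 4.5.
grated parmesan: (2 cup + 6 tbsp = 2.375 cup) × 9/2 × 100 g/cup ≈ 1069 g
coconut milk: 2 tbsp × 9/2 ÷ 16 tbsp/cup × 240 g/cup = 135 g
butter: (3 cup + 9 tbsp = 3.5625 cup) × 9/2 × 227 g/cup ≈ 3639 g

grated parmesan: 1069 g; coconut milk: 135 g; butter: 3639 g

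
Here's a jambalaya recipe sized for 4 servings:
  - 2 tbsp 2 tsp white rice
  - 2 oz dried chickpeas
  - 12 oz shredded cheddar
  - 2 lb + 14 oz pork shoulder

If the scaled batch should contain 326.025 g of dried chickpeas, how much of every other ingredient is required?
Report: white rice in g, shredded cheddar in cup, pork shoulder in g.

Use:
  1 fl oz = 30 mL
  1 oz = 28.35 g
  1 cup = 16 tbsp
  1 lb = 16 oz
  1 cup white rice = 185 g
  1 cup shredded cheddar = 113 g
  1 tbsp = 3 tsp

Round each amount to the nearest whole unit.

white rice: 177 g; shredded cheddar: 17 cup; pork shoulder: 7499 g

The original recipe has 56.7 g of dried chickpeas, so the scaling factor is 326.025 ÷ 56.7 = 23/4 = 5.75.
white rice: (2 tbsp + 2 tsp = 8/3 tbsp) × 23/4 ÷ 16 tbsp/cup × 185 g/cup ≈ 177 g
shredded cheddar: 12 oz × 23/4 × 28.35 g/oz ÷ 113 g/cup ≈ 17 cup
pork shoulder: (2 lb + 14 oz = 2.875 lb) × 23/4 × 16 oz/lb × 28.35 g/oz ≈ 7499 g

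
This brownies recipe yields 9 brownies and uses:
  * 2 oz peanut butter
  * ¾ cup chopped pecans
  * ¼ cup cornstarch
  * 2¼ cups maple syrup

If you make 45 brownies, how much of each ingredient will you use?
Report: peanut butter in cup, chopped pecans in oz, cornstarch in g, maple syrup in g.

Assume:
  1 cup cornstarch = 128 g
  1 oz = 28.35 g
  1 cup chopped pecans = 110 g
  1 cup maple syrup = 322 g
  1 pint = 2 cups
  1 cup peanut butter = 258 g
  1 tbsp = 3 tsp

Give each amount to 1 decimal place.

peanut butter: 1.1 cup; chopped pecans: 14.6 oz; cornstarch: 160.0 g; maple syrup: 3622.5 g

Scaling factor: 45/9 = 5.
peanut butter: 2 oz × 5 × 28.35 g/oz ÷ 258 g/cup ≈ 1.1 cup
chopped pecans: 0.75 cup × 5 × 110 g/cup ÷ 28.35 g/oz ≈ 14.6 oz
cornstarch: 0.25 cup × 5 × 128 g/cup = 160.0 g
maple syrup: 2.25 cup × 5 × 322 g/cup = 3622.5 g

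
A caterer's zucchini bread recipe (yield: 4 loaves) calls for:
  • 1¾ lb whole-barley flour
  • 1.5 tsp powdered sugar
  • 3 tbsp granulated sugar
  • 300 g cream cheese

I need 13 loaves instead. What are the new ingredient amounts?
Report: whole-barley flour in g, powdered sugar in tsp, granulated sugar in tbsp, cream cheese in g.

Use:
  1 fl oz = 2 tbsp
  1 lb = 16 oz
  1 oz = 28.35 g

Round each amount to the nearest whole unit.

whole-barley flour: 2580 g; powdered sugar: 5 tsp; granulated sugar: 10 tbsp; cream cheese: 975 g

Scaling factor: 13/4 = 3.25.
whole-barley flour: 1.75 lb × 13/4 × 16 oz/lb × 28.35 g/oz ≈ 2580 g
powdered sugar: 1.5 tsp × 13/4 ≈ 5 tsp
granulated sugar: 3 tbsp × 13/4 ≈ 10 tbsp
cream cheese: 300 g × 13/4 = 975 g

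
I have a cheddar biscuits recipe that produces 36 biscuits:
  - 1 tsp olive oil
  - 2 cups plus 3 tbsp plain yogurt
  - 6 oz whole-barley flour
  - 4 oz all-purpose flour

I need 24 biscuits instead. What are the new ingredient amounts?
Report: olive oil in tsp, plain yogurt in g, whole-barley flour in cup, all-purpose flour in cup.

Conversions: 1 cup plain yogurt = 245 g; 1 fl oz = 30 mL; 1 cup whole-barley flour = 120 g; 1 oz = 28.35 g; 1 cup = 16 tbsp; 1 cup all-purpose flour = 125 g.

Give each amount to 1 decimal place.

Scaling factor: 24/36 = 2/3.
olive oil: 1 tsp × 2/3 ≈ 0.7 tsp
plain yogurt: (2 cup + 3 tbsp = 2.1875 cup) × 2/3 × 245 g/cup ≈ 357.3 g
whole-barley flour: 6 oz × 2/3 × 28.35 g/oz ÷ 120 g/cup ≈ 0.9 cup
all-purpose flour: 4 oz × 2/3 × 28.35 g/oz ÷ 125 g/cup ≈ 0.6 cup

olive oil: 0.7 tsp; plain yogurt: 357.3 g; whole-barley flour: 0.9 cup; all-purpose flour: 0.6 cup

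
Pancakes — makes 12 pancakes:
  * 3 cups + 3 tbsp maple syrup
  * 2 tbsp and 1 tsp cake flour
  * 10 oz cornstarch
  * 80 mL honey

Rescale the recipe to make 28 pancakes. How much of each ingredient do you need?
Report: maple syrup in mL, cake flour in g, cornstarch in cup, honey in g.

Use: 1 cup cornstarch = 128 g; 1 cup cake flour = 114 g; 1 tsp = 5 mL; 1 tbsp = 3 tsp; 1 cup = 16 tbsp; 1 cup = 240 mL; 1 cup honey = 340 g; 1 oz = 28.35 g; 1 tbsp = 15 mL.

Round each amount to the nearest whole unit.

maple syrup: 1785 mL; cake flour: 39 g; cornstarch: 5 cup; honey: 264 g

Scaling factor: 28/12 = 7/3.
maple syrup: (3 cup + 3 tbsp = 3.1875 cup) × 7/3 × 240 mL/cup = 1785 mL
cake flour: (2 tbsp + 1 tsp = 7/3 tbsp) × 7/3 ÷ 16 tbsp/cup × 114 g/cup ≈ 39 g
cornstarch: 10 oz × 7/3 × 28.35 g/oz ÷ 128 g/cup ≈ 5 cup
honey: 80 mL × 7/3 ÷ 240 mL/cup × 340 g/cup ≈ 264 g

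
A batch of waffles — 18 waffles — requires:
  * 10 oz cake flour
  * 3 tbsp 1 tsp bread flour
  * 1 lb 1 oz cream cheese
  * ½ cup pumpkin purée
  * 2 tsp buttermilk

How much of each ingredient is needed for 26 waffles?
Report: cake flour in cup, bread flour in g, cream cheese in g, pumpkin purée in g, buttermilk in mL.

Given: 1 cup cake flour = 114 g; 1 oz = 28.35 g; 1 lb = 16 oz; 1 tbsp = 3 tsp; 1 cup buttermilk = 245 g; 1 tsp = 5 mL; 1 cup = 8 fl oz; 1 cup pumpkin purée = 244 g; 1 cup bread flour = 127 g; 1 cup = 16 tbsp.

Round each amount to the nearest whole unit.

cake flour: 4 cup; bread flour: 38 g; cream cheese: 696 g; pumpkin purée: 176 g; buttermilk: 14 mL

Scaling factor: 26/18 = 13/9.
cake flour: 10 oz × 13/9 × 28.35 g/oz ÷ 114 g/cup ≈ 4 cup
bread flour: (3 tbsp + 1 tsp = 10/3 tbsp) × 13/9 ÷ 16 tbsp/cup × 127 g/cup ≈ 38 g
cream cheese: (1 lb + 1 oz = 1.0625 lb) × 13/9 × 16 oz/lb × 28.35 g/oz ≈ 696 g
pumpkin purée: 0.5 cup × 13/9 × 244 g/cup ≈ 176 g
buttermilk: 2 tsp × 13/9 × 5 mL/tsp ≈ 14 mL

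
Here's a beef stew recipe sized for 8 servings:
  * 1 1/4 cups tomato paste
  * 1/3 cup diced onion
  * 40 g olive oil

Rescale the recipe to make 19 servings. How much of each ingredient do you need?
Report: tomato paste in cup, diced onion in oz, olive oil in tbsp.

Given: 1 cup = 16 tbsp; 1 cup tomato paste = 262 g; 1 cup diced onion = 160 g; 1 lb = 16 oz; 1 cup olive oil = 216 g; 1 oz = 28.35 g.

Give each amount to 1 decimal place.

Scaling factor: 19/8 = 2.375.
tomato paste: 1.25 cup × 19/8 ≈ 3.0 cup
diced onion: 1/3 cup × 19/8 × 160 g/cup ÷ 28.35 g/oz ≈ 4.5 oz
olive oil: 40 g × 19/8 ÷ 216 g/cup × 16 tbsp/cup ≈ 7.0 tbsp

tomato paste: 3.0 cup; diced onion: 4.5 oz; olive oil: 7.0 tbsp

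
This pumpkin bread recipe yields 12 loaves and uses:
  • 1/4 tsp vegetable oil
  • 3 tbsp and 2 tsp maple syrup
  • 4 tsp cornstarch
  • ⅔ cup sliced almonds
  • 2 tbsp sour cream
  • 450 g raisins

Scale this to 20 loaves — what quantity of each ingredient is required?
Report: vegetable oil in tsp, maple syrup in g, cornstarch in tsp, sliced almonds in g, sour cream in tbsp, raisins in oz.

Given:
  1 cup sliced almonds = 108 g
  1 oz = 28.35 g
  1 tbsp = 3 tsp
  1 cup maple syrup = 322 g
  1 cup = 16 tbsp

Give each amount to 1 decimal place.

vegetable oil: 0.4 tsp; maple syrup: 123.0 g; cornstarch: 6.7 tsp; sliced almonds: 120.0 g; sour cream: 3.3 tbsp; raisins: 26.5 oz

Scaling factor: 20/12 = 5/3.
vegetable oil: 0.25 tsp × 5/3 ≈ 0.4 tsp
maple syrup: (3 tbsp + 2 tsp = 11/3 tbsp) × 5/3 ÷ 16 tbsp/cup × 322 g/cup ≈ 123.0 g
cornstarch: 4 tsp × 5/3 ≈ 6.7 tsp
sliced almonds: 2/3 cup × 5/3 × 108 g/cup = 120.0 g
sour cream: 2 tbsp × 5/3 ≈ 3.3 tbsp
raisins: 450 g × 5/3 ÷ 28.35 g/oz ≈ 26.5 oz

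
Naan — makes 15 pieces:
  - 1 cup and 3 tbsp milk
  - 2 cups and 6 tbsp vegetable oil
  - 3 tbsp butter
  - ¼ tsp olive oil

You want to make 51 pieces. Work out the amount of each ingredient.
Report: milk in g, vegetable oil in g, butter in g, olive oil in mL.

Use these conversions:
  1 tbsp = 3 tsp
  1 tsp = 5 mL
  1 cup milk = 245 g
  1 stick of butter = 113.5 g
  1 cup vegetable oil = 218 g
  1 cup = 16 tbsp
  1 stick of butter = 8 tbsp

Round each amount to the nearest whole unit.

milk: 989 g; vegetable oil: 1760 g; butter: 145 g; olive oil: 4 mL

Scaling factor: 51/15 = 17/5 = 3.4.
milk: (1 cup + 3 tbsp = 1.1875 cup) × 17/5 × 245 g/cup ≈ 989 g
vegetable oil: (2 cup + 6 tbsp = 2.375 cup) × 17/5 × 218 g/cup ≈ 1760 g
butter: 3 tbsp × 17/5 ÷ 8 tbsp/stick × 113.5 g/stick ≈ 145 g
olive oil: 0.25 tsp × 17/5 × 5 mL/tsp ≈ 4 mL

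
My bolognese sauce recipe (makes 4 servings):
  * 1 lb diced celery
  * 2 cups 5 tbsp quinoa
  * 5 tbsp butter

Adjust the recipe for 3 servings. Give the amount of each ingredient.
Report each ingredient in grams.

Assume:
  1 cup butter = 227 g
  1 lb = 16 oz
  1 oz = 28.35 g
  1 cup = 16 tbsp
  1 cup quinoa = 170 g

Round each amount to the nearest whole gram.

diced celery: 340 g; quinoa: 295 g; butter: 53 g

Scaling factor: 3/4 = 0.75.
diced celery: 1 lb × 3/4 × 16 oz/lb × 28.35 g/oz ≈ 340 g
quinoa: (2 cup + 5 tbsp = 2.3125 cup) × 3/4 × 170 g/cup ≈ 295 g
butter: 5 tbsp × 3/4 ÷ 16 tbsp/cup × 227 g/cup ≈ 53 g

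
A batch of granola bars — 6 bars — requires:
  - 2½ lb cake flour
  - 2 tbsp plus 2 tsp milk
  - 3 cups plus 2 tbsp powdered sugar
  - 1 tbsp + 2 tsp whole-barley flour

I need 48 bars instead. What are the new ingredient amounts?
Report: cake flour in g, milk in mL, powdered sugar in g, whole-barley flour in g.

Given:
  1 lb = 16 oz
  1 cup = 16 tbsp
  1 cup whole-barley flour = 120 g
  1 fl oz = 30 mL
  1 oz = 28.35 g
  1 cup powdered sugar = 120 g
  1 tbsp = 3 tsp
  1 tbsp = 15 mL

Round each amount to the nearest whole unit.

cake flour: 9072 g; milk: 320 mL; powdered sugar: 3000 g; whole-barley flour: 100 g

Scaling factor: 48/6 = 8.
cake flour: 2.5 lb × 8 × 16 oz/lb × 28.35 g/oz = 9072 g
milk: (2 tbsp + 2 tsp = 8/3 tbsp) × 8 × 15 mL/tbsp = 320 mL
powdered sugar: (3 cup + 2 tbsp = 3.125 cup) × 8 × 120 g/cup = 3000 g
whole-barley flour: (1 tbsp + 2 tsp = 5/3 tbsp) × 8 ÷ 16 tbsp/cup × 120 g/cup = 100 g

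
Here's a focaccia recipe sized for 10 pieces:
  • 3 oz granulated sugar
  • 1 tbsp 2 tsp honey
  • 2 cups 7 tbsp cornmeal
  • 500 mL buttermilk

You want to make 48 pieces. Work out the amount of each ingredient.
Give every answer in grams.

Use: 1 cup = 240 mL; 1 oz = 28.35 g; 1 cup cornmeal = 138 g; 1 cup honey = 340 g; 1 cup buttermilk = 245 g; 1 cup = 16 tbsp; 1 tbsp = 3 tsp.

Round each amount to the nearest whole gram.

granulated sugar: 408 g; honey: 170 g; cornmeal: 1615 g; buttermilk: 2450 g

Scaling factor: 48/10 = 24/5 = 4.8.
granulated sugar: 3 oz × 24/5 × 28.35 g/oz ≈ 408 g
honey: (1 tbsp + 2 tsp = 5/3 tbsp) × 24/5 ÷ 16 tbsp/cup × 340 g/cup = 170 g
cornmeal: (2 cup + 7 tbsp = 2.4375 cup) × 24/5 × 138 g/cup ≈ 1615 g
buttermilk: 500 mL × 24/5 ÷ 240 mL/cup × 245 g/cup = 2450 g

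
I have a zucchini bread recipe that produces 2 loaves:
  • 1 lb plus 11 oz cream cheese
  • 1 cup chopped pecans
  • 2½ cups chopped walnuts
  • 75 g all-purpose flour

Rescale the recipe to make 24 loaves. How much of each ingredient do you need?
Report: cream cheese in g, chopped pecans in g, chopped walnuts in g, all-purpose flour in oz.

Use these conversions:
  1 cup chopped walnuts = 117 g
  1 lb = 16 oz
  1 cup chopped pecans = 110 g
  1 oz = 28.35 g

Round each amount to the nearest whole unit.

cream cheese: 9185 g; chopped pecans: 1320 g; chopped walnuts: 3510 g; all-purpose flour: 32 oz

Scaling factor: 24/2 = 12.
cream cheese: (1 lb + 11 oz = 1.6875 lb) × 12 × 16 oz/lb × 28.35 g/oz ≈ 9185 g
chopped pecans: 1 cup × 12 × 110 g/cup = 1320 g
chopped walnuts: 2.5 cup × 12 × 117 g/cup = 3510 g
all-purpose flour: 75 g × 12 ÷ 28.35 g/oz ≈ 32 oz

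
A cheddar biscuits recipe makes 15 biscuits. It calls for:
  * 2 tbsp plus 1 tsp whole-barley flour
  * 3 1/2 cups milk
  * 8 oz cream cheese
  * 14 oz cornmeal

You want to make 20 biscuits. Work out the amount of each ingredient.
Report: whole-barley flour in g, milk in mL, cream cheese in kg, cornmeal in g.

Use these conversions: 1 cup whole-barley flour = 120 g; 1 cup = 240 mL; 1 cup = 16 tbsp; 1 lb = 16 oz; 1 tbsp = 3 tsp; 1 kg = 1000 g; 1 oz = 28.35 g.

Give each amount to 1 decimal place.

Scaling factor: 20/15 = 4/3.
whole-barley flour: (2 tbsp + 1 tsp = 7/3 tbsp) × 4/3 ÷ 16 tbsp/cup × 120 g/cup ≈ 23.3 g
milk: 3.5 cup × 4/3 × 240 mL/cup = 1120.0 mL
cream cheese: 8 oz × 4/3 × 28.35 g/oz ÷ 1000 g/kg ≈ 0.3 kg
cornmeal: 14 oz × 4/3 × 28.35 g/oz = 529.2 g

whole-barley flour: 23.3 g; milk: 1120.0 mL; cream cheese: 0.3 kg; cornmeal: 529.2 g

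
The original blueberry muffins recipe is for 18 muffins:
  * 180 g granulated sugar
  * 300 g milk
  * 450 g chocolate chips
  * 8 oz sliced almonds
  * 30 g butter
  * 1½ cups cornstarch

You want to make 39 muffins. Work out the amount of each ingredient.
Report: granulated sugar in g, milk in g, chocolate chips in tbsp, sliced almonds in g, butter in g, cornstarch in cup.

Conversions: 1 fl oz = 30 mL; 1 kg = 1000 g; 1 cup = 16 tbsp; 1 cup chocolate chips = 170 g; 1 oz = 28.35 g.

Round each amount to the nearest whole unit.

granulated sugar: 390 g; milk: 650 g; chocolate chips: 92 tbsp; sliced almonds: 491 g; butter: 65 g; cornstarch: 3 cup

Scaling factor: 39/18 = 13/6.
granulated sugar: 180 g × 13/6 = 390 g
milk: 300 g × 13/6 = 650 g
chocolate chips: 450 g × 13/6 ÷ 170 g/cup × 16 tbsp/cup ≈ 92 tbsp
sliced almonds: 8 oz × 13/6 × 28.35 g/oz ≈ 491 g
butter: 30 g × 13/6 = 65 g
cornstarch: 1.5 cup × 13/6 ≈ 3 cup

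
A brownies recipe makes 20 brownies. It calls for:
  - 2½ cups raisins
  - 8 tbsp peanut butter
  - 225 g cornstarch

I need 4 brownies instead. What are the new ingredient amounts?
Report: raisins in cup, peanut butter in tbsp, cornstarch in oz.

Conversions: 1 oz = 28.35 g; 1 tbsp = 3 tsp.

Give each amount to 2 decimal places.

raisins: 0.50 cup; peanut butter: 1.60 tbsp; cornstarch: 1.59 oz

Scaling factor: 4/20 = 1/5 = 0.2.
raisins: 2.5 cup × 1/5 = 0.50 cup
peanut butter: 8 tbsp × 1/5 = 1.60 tbsp
cornstarch: 225 g × 1/5 ÷ 28.35 g/oz ≈ 1.59 oz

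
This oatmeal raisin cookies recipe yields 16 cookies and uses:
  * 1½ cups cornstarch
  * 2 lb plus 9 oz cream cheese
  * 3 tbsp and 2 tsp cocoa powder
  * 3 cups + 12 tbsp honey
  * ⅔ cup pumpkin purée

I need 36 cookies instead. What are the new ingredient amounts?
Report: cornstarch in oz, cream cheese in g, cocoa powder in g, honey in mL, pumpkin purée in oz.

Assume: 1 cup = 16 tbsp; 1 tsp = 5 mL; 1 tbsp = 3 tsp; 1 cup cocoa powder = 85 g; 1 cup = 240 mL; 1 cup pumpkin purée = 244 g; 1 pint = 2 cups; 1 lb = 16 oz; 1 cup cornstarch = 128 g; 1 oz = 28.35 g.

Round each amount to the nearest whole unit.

Scaling factor: 36/16 = 9/4 = 2.25.
cornstarch: 1.5 cup × 9/4 × 128 g/cup ÷ 28.35 g/oz ≈ 15 oz
cream cheese: (2 lb + 9 oz = 2.5625 lb) × 9/4 × 16 oz/lb × 28.35 g/oz ≈ 2615 g
cocoa powder: (3 tbsp + 2 tsp = 11/3 tbsp) × 9/4 ÷ 16 tbsp/cup × 85 g/cup ≈ 44 g
honey: (3 cup + 12 tbsp = 3.75 cup) × 9/4 × 240 mL/cup = 2025 mL
pumpkin purée: 2/3 cup × 9/4 × 244 g/cup ÷ 28.35 g/oz ≈ 13 oz

cornstarch: 15 oz; cream cheese: 2615 g; cocoa powder: 44 g; honey: 2025 mL; pumpkin purée: 13 oz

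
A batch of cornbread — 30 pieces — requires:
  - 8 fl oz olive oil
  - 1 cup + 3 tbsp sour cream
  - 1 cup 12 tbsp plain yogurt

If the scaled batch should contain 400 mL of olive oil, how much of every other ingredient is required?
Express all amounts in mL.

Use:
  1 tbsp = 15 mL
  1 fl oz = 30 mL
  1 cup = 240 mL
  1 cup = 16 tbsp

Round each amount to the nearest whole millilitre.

The original recipe has 240 mL of olive oil, so the scaling factor is 400 ÷ 240 = 5/3.
sour cream: (1 cup + 3 tbsp = 1.1875 cup) × 5/3 × 240 mL/cup = 475 mL
plain yogurt: (1 cup + 12 tbsp = 1.75 cup) × 5/3 × 240 mL/cup = 700 mL

sour cream: 475 mL; plain yogurt: 700 mL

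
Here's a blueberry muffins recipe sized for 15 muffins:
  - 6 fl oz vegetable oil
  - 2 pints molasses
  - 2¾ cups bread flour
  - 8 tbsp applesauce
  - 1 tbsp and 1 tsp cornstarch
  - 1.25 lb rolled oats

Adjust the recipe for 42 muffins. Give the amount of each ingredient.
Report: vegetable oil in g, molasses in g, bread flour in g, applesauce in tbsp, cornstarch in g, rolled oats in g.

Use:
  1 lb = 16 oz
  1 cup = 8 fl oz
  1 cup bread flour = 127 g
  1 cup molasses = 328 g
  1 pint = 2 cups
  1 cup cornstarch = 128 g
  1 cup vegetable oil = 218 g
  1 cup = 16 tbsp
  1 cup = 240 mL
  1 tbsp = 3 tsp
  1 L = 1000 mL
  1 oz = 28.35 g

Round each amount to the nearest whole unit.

vegetable oil: 458 g; molasses: 3674 g; bread flour: 978 g; applesauce: 22 tbsp; cornstarch: 30 g; rolled oats: 1588 g

Scaling factor: 42/15 = 14/5 = 2.8.
vegetable oil: 6 fl oz × 14/5 ÷ 8 fl oz/cup × 218 g/cup ≈ 458 g
molasses: 2 pint × 14/5 × 2 cup/pint × 328 g/cup ≈ 3674 g
bread flour: 2.75 cup × 14/5 × 127 g/cup ≈ 978 g
applesauce: 8 tbsp × 14/5 ≈ 22 tbsp
cornstarch: (1 tbsp + 1 tsp = 4/3 tbsp) × 14/5 ÷ 16 tbsp/cup × 128 g/cup ≈ 30 g
rolled oats: 1.25 lb × 14/5 × 16 oz/lb × 28.35 g/oz ≈ 1588 g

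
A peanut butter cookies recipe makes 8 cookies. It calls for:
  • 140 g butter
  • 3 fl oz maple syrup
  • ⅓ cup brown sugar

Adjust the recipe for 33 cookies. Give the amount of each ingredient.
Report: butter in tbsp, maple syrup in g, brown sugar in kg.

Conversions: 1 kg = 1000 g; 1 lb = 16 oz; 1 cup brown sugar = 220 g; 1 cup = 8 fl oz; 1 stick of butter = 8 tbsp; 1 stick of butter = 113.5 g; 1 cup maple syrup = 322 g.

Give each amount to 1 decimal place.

butter: 40.7 tbsp; maple syrup: 498.1 g; brown sugar: 0.3 kg

Scaling factor: 33/8 = 4.125.
butter: 140 g × 33/8 ÷ 113.5 g/stick × 8 tbsp/stick ≈ 40.7 tbsp
maple syrup: 3 fl oz × 33/8 ÷ 8 fl oz/cup × 322 g/cup ≈ 498.1 g
brown sugar: 1/3 cup × 33/8 × 220 g/cup ÷ 1000 g/kg ≈ 0.3 kg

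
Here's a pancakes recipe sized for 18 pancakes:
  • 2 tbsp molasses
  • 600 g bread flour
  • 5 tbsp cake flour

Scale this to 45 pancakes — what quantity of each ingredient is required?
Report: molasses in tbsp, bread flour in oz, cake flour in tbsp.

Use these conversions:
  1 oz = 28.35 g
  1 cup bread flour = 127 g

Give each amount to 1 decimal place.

molasses: 5.0 tbsp; bread flour: 52.9 oz; cake flour: 12.5 tbsp

Scaling factor: 45/18 = 5/2 = 2.5.
molasses: 2 tbsp × 5/2 = 5.0 tbsp
bread flour: 600 g × 5/2 ÷ 28.35 g/oz ≈ 52.9 oz
cake flour: 5 tbsp × 5/2 = 12.5 tbsp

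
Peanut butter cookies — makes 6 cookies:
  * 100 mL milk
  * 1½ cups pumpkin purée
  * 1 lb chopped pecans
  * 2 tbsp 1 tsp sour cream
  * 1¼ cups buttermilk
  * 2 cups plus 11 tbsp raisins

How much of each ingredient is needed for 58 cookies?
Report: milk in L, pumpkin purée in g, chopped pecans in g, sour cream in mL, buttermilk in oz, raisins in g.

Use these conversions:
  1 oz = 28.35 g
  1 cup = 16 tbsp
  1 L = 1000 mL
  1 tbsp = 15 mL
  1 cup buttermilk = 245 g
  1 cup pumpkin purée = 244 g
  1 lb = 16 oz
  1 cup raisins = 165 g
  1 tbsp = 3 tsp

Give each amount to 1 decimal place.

Scaling factor: 58/6 = 29/3.
milk: 100 mL × 29/3 ÷ 1000 mL/L ≈ 1.0 L
pumpkin purée: 1.5 cup × 29/3 × 244 g/cup = 3538.0 g
chopped pecans: 1 lb × 29/3 × 16 oz/lb × 28.35 g/oz = 4384.8 g
sour cream: (2 tbsp + 1 tsp = 7/3 tbsp) × 29/3 × 15 mL/tbsp ≈ 338.3 mL
buttermilk: 1.25 cup × 29/3 × 245 g/cup ÷ 28.35 g/oz ≈ 104.4 oz
raisins: (2 cup + 11 tbsp = 2.6875 cup) × 29/3 × 165 g/cup ≈ 4286.6 g

milk: 1.0 L; pumpkin purée: 3538.0 g; chopped pecans: 4384.8 g; sour cream: 338.3 mL; buttermilk: 104.4 oz; raisins: 4286.6 g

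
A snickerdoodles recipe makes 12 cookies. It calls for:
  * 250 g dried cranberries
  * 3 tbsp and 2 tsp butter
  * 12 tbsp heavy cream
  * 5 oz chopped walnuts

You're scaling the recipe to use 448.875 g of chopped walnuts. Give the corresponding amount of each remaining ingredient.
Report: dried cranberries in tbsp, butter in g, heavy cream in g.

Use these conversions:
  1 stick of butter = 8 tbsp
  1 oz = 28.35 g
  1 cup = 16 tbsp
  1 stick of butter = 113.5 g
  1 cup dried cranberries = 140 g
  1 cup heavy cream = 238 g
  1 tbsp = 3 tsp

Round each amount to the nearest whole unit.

dried cranberries: 90 tbsp; butter: 165 g; heavy cream: 565 g

The original recipe has 141.75 g of chopped walnuts, so the scaling factor is 448.875 ÷ 141.75 = 19/6.
dried cranberries: 250 g × 19/6 ÷ 140 g/cup × 16 tbsp/cup ≈ 90 tbsp
butter: (3 tbsp + 2 tsp = 11/3 tbsp) × 19/6 ÷ 8 tbsp/stick × 113.5 g/stick ≈ 165 g
heavy cream: 12 tbsp × 19/6 ÷ 16 tbsp/cup × 238 g/cup ≈ 565 g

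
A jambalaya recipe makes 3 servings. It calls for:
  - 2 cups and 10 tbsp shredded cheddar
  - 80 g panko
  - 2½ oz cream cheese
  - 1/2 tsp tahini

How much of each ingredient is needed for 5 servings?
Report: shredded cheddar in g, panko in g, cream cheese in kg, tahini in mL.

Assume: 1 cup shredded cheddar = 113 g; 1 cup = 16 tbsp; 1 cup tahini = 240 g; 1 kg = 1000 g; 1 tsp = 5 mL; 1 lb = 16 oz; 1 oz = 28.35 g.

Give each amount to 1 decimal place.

shredded cheddar: 494.4 g; panko: 133.3 g; cream cheese: 0.1 kg; tahini: 4.2 mL

Scaling factor: 5/3.
shredded cheddar: (2 cup + 10 tbsp = 2.625 cup) × 5/3 × 113 g/cup ≈ 494.4 g
panko: 80 g × 5/3 ≈ 133.3 g
cream cheese: 2.5 oz × 5/3 × 28.35 g/oz ÷ 1000 g/kg ≈ 0.1 kg
tahini: 0.5 tsp × 5/3 × 5 mL/tsp ≈ 4.2 mL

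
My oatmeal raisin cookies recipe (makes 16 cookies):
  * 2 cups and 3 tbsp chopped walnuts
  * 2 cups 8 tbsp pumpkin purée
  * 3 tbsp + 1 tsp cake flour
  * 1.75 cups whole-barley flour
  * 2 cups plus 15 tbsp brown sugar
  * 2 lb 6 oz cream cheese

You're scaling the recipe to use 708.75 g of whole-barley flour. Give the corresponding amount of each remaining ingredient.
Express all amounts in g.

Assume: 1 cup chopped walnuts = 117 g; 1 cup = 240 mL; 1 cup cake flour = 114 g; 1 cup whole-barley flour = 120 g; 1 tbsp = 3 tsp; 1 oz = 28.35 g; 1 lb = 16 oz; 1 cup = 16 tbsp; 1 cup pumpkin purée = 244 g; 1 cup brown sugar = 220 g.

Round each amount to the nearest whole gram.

The original recipe has 210 g of whole-barley flour, so the scaling factor is 708.75 ÷ 210 = 27/8 = 3.375.
chopped walnuts: (2 cup + 3 tbsp = 2.1875 cup) × 27/8 × 117 g/cup ≈ 864 g
pumpkin purée: (2 cup + 8 tbsp = 2.5 cup) × 27/8 × 244 g/cup ≈ 2059 g
cake flour: (3 tbsp + 1 tsp = 10/3 tbsp) × 27/8 ÷ 16 tbsp/cup × 114 g/cup ≈ 80 g
brown sugar: (2 cup + 15 tbsp = 2.9375 cup) × 27/8 × 220 g/cup ≈ 2181 g
cream cheese: (2 lb + 6 oz = 2.375 lb) × 27/8 × 16 oz/lb × 28.35 g/oz ≈ 3636 g

chopped walnuts: 864 g; pumpkin purée: 2059 g; cake flour: 80 g; brown sugar: 2181 g; cream cheese: 3636 g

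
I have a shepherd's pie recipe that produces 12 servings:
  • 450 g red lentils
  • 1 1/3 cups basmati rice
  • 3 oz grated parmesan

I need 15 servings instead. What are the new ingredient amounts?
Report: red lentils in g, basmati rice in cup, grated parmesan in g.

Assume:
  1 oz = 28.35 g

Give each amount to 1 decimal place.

Scaling factor: 15/12 = 5/4 = 1.25.
red lentils: 450 g × 5/4 = 562.5 g
basmati rice: 4/3 cup × 5/4 ≈ 1.7 cup
grated parmesan: 3 oz × 5/4 × 28.35 g/oz ≈ 106.3 g

red lentils: 562.5 g; basmati rice: 1.7 cup; grated parmesan: 106.3 g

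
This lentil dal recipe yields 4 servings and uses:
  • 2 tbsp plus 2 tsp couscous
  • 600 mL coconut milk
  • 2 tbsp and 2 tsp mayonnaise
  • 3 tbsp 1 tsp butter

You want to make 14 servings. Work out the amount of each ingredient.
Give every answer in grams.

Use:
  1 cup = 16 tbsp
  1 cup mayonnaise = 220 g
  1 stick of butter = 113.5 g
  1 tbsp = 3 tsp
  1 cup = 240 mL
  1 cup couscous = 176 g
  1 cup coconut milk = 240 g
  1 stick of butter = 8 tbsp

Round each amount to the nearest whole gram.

couscous: 103 g; coconut milk: 2100 g; mayonnaise: 128 g; butter: 166 g

Scaling factor: 14/4 = 7/2 = 3.5.
couscous: (2 tbsp + 2 tsp = 8/3 tbsp) × 7/2 ÷ 16 tbsp/cup × 176 g/cup ≈ 103 g
coconut milk: 600 mL × 7/2 ÷ 240 mL/cup × 240 g/cup = 2100 g
mayonnaise: (2 tbsp + 2 tsp = 8/3 tbsp) × 7/2 ÷ 16 tbsp/cup × 220 g/cup ≈ 128 g
butter: (3 tbsp + 1 tsp = 10/3 tbsp) × 7/2 ÷ 8 tbsp/stick × 113.5 g/stick ≈ 166 g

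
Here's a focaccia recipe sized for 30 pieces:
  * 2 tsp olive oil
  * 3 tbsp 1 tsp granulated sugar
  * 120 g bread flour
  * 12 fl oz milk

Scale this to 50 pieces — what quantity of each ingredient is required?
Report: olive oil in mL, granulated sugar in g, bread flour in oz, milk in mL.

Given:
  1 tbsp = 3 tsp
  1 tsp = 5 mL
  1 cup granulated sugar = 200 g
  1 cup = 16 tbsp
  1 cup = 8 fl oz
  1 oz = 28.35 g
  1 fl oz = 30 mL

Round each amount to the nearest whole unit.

Scaling factor: 50/30 = 5/3.
olive oil: 2 tsp × 5/3 × 5 mL/tsp ≈ 17 mL
granulated sugar: (3 tbsp + 1 tsp = 10/3 tbsp) × 5/3 ÷ 16 tbsp/cup × 200 g/cup ≈ 69 g
bread flour: 120 g × 5/3 ÷ 28.35 g/oz ≈ 7 oz
milk: 12 fl oz × 5/3 × 30 mL/fl oz = 600 mL

olive oil: 17 mL; granulated sugar: 69 g; bread flour: 7 oz; milk: 600 mL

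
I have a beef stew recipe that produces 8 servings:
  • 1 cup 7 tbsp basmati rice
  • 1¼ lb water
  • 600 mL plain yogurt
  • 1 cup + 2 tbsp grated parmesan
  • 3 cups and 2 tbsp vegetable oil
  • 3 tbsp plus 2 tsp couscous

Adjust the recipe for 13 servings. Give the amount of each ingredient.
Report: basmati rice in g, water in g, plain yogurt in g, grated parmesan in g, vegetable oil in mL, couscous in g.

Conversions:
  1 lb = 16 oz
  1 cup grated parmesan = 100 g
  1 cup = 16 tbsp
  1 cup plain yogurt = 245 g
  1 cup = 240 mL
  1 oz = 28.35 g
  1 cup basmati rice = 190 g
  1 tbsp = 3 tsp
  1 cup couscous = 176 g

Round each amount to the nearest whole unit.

basmati rice: 444 g; water: 921 g; plain yogurt: 995 g; grated parmesan: 183 g; vegetable oil: 1219 mL; couscous: 66 g

Scaling factor: 13/8 = 1.625.
basmati rice: (1 cup + 7 tbsp = 1.4375 cup) × 13/8 × 190 g/cup ≈ 444 g
water: 1.25 lb × 13/8 × 16 oz/lb × 28.35 g/oz ≈ 921 g
plain yogurt: 600 mL × 13/8 ÷ 240 mL/cup × 245 g/cup ≈ 995 g
grated parmesan: (1 cup + 2 tbsp = 1.125 cup) × 13/8 × 100 g/cup ≈ 183 g
vegetable oil: (3 cup + 2 tbsp = 3.125 cup) × 13/8 × 240 mL/cup ≈ 1219 mL
couscous: (3 tbsp + 2 tsp = 11/3 tbsp) × 13/8 ÷ 16 tbsp/cup × 176 g/cup ≈ 66 g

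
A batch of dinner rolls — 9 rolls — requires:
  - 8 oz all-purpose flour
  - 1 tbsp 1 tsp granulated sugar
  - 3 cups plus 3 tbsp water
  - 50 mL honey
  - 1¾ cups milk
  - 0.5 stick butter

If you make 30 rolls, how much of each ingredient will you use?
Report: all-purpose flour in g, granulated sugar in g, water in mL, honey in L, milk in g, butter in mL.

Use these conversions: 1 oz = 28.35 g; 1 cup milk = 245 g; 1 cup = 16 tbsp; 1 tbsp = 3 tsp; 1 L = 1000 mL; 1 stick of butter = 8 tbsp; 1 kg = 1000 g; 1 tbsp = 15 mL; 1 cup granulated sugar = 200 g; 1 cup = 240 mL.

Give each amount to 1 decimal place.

Scaling factor: 30/9 = 10/3.
all-purpose flour: 8 oz × 10/3 × 28.35 g/oz = 756.0 g
granulated sugar: (1 tbsp + 1 tsp = 4/3 tbsp) × 10/3 ÷ 16 tbsp/cup × 200 g/cup ≈ 55.6 g
water: (3 cup + 3 tbsp = 3.1875 cup) × 10/3 × 240 mL/cup = 2550.0 mL
honey: 50 mL × 10/3 ÷ 1000 mL/L ≈ 0.2 L
milk: 1.75 cup × 10/3 × 245 g/cup ≈ 1429.2 g
butter: 0.5 stick × 10/3 × 8 tbsp/stick × 15 mL/tbsp = 200.0 mL

all-purpose flour: 756.0 g; granulated sugar: 55.6 g; water: 2550.0 mL; honey: 0.2 L; milk: 1429.2 g; butter: 200.0 mL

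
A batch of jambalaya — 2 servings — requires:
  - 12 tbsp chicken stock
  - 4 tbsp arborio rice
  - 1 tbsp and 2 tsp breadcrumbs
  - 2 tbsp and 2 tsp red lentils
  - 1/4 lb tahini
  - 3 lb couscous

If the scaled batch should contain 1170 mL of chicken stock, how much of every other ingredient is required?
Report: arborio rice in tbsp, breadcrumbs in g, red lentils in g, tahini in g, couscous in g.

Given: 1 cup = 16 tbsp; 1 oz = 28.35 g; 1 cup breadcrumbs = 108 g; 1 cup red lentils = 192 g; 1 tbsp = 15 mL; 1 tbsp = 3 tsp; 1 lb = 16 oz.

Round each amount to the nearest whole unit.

arborio rice: 26 tbsp; breadcrumbs: 73 g; red lentils: 208 g; tahini: 737 g; couscous: 8845 g

The original recipe has 180 mL of chicken stock, so the scaling factor is 1170 ÷ 180 = 13/2 = 6.5.
arborio rice: 4 tbsp × 13/2 = 26 tbsp
breadcrumbs: (1 tbsp + 2 tsp = 5/3 tbsp) × 13/2 ÷ 16 tbsp/cup × 108 g/cup ≈ 73 g
red lentils: (2 tbsp + 2 tsp = 8/3 tbsp) × 13/2 ÷ 16 tbsp/cup × 192 g/cup = 208 g
tahini: 0.25 lb × 13/2 × 16 oz/lb × 28.35 g/oz ≈ 737 g
couscous: 3 lb × 13/2 × 16 oz/lb × 28.35 g/oz ≈ 8845 g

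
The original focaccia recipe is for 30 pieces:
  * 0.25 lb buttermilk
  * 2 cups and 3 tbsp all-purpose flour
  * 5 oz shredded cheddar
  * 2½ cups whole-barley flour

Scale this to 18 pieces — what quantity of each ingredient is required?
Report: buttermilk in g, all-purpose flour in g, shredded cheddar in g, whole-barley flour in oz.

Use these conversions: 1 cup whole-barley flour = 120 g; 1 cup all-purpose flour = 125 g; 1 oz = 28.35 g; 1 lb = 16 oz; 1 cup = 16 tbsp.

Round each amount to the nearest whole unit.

buttermilk: 68 g; all-purpose flour: 164 g; shredded cheddar: 85 g; whole-barley flour: 6 oz

Scaling factor: 18/30 = 3/5 = 0.6.
buttermilk: 0.25 lb × 3/5 × 16 oz/lb × 28.35 g/oz ≈ 68 g
all-purpose flour: (2 cup + 3 tbsp = 2.1875 cup) × 3/5 × 125 g/cup ≈ 164 g
shredded cheddar: 5 oz × 3/5 × 28.35 g/oz ≈ 85 g
whole-barley flour: 2.5 cup × 3/5 × 120 g/cup ÷ 28.35 g/oz ≈ 6 oz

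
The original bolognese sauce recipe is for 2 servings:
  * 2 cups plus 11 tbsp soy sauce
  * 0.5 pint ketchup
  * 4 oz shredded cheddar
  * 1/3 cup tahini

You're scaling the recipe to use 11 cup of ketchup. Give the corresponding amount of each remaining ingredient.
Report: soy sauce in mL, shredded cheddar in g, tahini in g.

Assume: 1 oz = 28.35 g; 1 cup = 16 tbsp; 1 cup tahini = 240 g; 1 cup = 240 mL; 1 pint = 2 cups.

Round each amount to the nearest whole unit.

The original recipe has 1 cup of ketchup, so the scaling factor is 11 ÷ 1 = 11.
soy sauce: (2 cup + 11 tbsp = 2.6875 cup) × 11 × 240 mL/cup = 7095 mL
shredded cheddar: 4 oz × 11 × 28.35 g/oz ≈ 1247 g
tahini: 1/3 cup × 11 × 240 g/cup = 880 g

soy sauce: 7095 mL; shredded cheddar: 1247 g; tahini: 880 g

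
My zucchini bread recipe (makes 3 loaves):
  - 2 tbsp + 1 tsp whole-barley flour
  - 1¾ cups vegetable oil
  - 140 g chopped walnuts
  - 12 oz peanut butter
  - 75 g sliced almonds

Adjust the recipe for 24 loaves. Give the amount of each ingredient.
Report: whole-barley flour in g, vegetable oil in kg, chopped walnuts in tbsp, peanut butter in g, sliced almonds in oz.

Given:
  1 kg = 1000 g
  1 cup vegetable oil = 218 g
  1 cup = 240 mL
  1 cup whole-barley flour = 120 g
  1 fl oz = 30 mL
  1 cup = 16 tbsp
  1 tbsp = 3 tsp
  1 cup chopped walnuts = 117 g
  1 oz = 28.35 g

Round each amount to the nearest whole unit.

Scaling factor: 24/3 = 8.
whole-barley flour: (2 tbsp + 1 tsp = 7/3 tbsp) × 8 ÷ 16 tbsp/cup × 120 g/cup = 140 g
vegetable oil: 1.75 cup × 8 × 218 g/cup ÷ 1000 g/kg ≈ 3 kg
chopped walnuts: 140 g × 8 ÷ 117 g/cup × 16 tbsp/cup ≈ 153 tbsp
peanut butter: 12 oz × 8 × 28.35 g/oz ≈ 2722 g
sliced almonds: 75 g × 8 ÷ 28.35 g/oz ≈ 21 oz

whole-barley flour: 140 g; vegetable oil: 3 kg; chopped walnuts: 153 tbsp; peanut butter: 2722 g; sliced almonds: 21 oz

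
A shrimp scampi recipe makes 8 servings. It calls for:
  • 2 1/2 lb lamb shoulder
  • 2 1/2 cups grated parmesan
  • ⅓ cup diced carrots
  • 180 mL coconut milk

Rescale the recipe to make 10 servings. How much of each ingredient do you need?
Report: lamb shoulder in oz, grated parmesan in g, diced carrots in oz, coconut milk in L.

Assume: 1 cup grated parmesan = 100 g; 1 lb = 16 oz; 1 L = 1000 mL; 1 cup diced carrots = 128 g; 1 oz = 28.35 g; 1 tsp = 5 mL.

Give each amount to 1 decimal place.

lamb shoulder: 50.0 oz; grated parmesan: 312.5 g; diced carrots: 1.9 oz; coconut milk: 0.2 L

Scaling factor: 10/8 = 5/4 = 1.25.
lamb shoulder: 2.5 lb × 5/4 × 16 oz/lb = 50.0 oz
grated parmesan: 2.5 cup × 5/4 × 100 g/cup = 312.5 g
diced carrots: 1/3 cup × 5/4 × 128 g/cup ÷ 28.35 g/oz ≈ 1.9 oz
coconut milk: 180 mL × 5/4 ÷ 1000 mL/L ≈ 0.2 L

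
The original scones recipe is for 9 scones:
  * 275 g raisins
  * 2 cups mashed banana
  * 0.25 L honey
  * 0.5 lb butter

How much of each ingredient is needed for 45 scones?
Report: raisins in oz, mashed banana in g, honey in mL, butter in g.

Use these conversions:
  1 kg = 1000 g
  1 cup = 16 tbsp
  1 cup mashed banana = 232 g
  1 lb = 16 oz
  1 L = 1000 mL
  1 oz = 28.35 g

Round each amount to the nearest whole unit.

raisins: 49 oz; mashed banana: 2320 g; honey: 1250 mL; butter: 1134 g

Scaling factor: 45/9 = 5.
raisins: 275 g × 5 ÷ 28.35 g/oz ≈ 49 oz
mashed banana: 2 cup × 5 × 232 g/cup = 2320 g
honey: 0.25 L × 5 × 1000 mL/L = 1250 mL
butter: 0.5 lb × 5 × 16 oz/lb × 28.35 g/oz = 1134 g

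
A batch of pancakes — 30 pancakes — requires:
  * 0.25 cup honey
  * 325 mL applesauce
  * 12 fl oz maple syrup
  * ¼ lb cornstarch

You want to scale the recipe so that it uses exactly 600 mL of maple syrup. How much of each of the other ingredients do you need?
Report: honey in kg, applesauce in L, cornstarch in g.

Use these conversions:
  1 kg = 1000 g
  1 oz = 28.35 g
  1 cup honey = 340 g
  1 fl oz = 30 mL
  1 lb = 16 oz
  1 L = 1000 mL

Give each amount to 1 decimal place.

honey: 0.1 kg; applesauce: 0.5 L; cornstarch: 189.0 g

The original recipe has 360 mL of maple syrup, so the scaling factor is 600 ÷ 360 = 5/3.
honey: 0.25 cup × 5/3 × 340 g/cup ÷ 1000 g/kg ≈ 0.1 kg
applesauce: 325 mL × 5/3 ÷ 1000 mL/L ≈ 0.5 L
cornstarch: 0.25 lb × 5/3 × 16 oz/lb × 28.35 g/oz = 189.0 g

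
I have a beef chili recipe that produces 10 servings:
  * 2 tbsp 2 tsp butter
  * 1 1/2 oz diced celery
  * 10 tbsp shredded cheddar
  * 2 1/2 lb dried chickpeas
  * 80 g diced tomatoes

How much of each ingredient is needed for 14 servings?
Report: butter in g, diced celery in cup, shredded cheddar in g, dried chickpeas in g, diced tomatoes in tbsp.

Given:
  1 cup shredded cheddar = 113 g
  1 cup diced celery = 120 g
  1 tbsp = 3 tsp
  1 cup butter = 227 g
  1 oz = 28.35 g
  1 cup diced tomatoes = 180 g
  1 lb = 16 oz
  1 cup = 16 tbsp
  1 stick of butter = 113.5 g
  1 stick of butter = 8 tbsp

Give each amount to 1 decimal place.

Scaling factor: 14/10 = 7/5 = 1.4.
butter: (2 tbsp + 2 tsp = 8/3 tbsp) × 7/5 ÷ 8 tbsp/stick × 113.5 g/stick ≈ 53.0 g
diced celery: 1.5 oz × 7/5 × 28.35 g/oz ÷ 120 g/cup ≈ 0.5 cup
shredded cheddar: 10 tbsp × 7/5 ÷ 16 tbsp/cup × 113 g/cup ≈ 98.9 g
dried chickpeas: 2.5 lb × 7/5 × 16 oz/lb × 28.35 g/oz = 1587.6 g
diced tomatoes: 80 g × 7/5 ÷ 180 g/cup × 16 tbsp/cup ≈ 10.0 tbsp

butter: 53.0 g; diced celery: 0.5 cup; shredded cheddar: 98.9 g; dried chickpeas: 1587.6 g; diced tomatoes: 10.0 tbsp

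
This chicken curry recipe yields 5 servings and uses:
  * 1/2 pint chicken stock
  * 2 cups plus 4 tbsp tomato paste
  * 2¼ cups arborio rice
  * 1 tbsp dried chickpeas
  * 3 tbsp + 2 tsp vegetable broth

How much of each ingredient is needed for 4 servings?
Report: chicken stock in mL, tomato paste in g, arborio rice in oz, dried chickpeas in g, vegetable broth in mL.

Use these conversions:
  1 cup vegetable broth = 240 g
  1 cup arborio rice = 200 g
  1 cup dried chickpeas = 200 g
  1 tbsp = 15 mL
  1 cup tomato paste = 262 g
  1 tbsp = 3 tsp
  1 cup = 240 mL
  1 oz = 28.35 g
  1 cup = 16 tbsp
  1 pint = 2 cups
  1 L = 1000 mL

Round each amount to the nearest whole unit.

Scaling factor: 4/5 = 0.8.
chicken stock: 0.5 pint × 4/5 × 2 cup/pint × 240 mL/cup = 192 mL
tomato paste: (2 cup + 4 tbsp = 2.25 cup) × 4/5 × 262 g/cup ≈ 472 g
arborio rice: 2.25 cup × 4/5 × 200 g/cup ÷ 28.35 g/oz ≈ 13 oz
dried chickpeas: 1 tbsp × 4/5 ÷ 16 tbsp/cup × 200 g/cup = 10 g
vegetable broth: (3 tbsp + 2 tsp = 11/3 tbsp) × 4/5 × 15 mL/tbsp = 44 mL

chicken stock: 192 mL; tomato paste: 472 g; arborio rice: 13 oz; dried chickpeas: 10 g; vegetable broth: 44 mL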